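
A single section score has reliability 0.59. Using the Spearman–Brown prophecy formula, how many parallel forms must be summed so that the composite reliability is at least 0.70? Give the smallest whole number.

k ≥ ρ*(1−ρ₁)/(ρ₁(1−ρ*)) = 0.70·0.41 / (0.59·0.30) = 1.621.
Smallest integer k = 2.

2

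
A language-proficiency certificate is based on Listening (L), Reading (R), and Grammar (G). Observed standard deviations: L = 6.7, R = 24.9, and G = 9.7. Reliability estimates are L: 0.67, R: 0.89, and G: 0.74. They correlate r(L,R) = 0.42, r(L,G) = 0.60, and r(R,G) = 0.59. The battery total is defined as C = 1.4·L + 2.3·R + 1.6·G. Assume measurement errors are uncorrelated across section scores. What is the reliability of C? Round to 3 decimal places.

Var(C) = 1.4²·6.7² + 2.3²·24.9² + 1.6²·9.7² + 2·[3.22·6.7·24.9·0.42 + 2.24·6.7·9.7·0.60 + 3.68·24.9·9.7·0.59] = 3608.71 + 1674.75 = 5283.46.
With uncorrelated errors the cross-covariances are all true-score covariance, so they carry over unchanged; only the diagonal terms shrink to ρᵢσᵢ².
True-score variance = [1.4²·6.7²·0.67 + 2.3²·24.9²·0.89 + 1.6²·9.7²·0.74] + 1674.75 = 3156.26 + 1674.75 = 4831.02.
Reliability = 4831.02 / 5283.46 = 0.914.

0.914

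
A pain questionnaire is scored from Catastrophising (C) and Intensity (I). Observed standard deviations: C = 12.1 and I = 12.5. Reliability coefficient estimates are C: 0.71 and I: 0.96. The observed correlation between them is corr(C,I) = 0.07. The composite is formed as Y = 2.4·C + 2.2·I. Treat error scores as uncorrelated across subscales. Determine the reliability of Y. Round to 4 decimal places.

Var(Y) = 2.4²·12.1² + 2.2²·12.5² + 2·[5.28·12.1·12.5·0.07] = 1599.57 + 111.804 = 1711.38.
Under uncorrelated errors the observed covariances equal the true-score covariances, so only the own-variance terms attenuate.
True-score variance = [2.4²·12.1²·0.71 + 2.2²·12.5²·0.96] + 111.804 = 1324.76 + 111.804 = 1436.56.
Reliability = 1436.56 / 1711.38 = 0.8394.

0.8394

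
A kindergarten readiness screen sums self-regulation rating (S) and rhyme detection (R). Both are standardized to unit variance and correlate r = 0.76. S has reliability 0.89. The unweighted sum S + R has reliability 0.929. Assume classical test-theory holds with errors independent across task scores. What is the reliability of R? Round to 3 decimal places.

Var(S+R) = 2 + 2·0.76 = 3.520.
True-score variance = ρ_S + ρ_R + 2·0.76, so 0.929 = (0.89 + ρ_R + 1.52) / 3.520.
ρ_R = 0.929·3.520 − 0.89 − 1.52 = 0.860.

0.860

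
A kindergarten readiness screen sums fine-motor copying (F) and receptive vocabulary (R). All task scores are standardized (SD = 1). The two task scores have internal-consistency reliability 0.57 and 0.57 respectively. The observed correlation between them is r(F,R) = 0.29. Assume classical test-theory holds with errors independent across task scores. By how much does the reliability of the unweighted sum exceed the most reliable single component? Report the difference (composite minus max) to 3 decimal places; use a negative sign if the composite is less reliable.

0.097

Var(sum) = 2 + 0.58 = 2.58; true-score variance = 1.14 + 0.58 = 1.72; composite reliability = 0.6667.
Max component reliability = 0.5700.
Difference = 0.6667 − 0.5700 = 0.097.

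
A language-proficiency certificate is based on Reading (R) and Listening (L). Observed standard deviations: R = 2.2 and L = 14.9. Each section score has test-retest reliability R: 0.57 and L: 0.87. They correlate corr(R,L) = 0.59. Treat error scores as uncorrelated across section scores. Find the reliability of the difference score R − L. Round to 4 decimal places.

Var(R−L) = 2.2² + 14.9² − 2·2.2·14.9·0.59 = 226.85 − 38.6804 = 188.17.
Because errors are independent across components, Cov(Tᵢ,Tⱼ) = Cov(Xᵢ,Xⱼ); the off-diagonal part of the true-score variance is the same as above.
True-score variance = [2.2²·0.57 + 14.9²·0.87] − 38.6804 = 195.908 − 38.6804 = 157.227.
Reliability = 157.227 / 188.17 = 0.8356.

0.8356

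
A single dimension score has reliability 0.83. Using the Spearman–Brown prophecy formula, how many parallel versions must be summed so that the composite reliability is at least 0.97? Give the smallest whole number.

7

k ≥ ρ*(1−ρ₁)/(ρ₁(1−ρ*)) = 0.97·0.17 / (0.83·0.03) = 6.622.
Smallest integer k = 7.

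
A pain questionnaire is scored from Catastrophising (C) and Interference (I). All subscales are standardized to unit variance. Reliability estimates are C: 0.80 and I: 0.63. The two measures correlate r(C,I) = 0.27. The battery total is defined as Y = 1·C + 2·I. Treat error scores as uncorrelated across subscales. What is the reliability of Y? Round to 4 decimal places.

0.7237

Var(Y) = 1 + 2² + 2·[2·0.27] = 5 + 1.08 = 6.08.
With uncorrelated errors the cross-covariances are all true-score covariance, so they carry over unchanged; only the diagonal terms shrink to ρᵢσᵢ².
True-score variance = [0.80 + 2²·0.63] + 1.08 = 3.32 + 1.08 = 4.4.
Reliability = 4.4 / 6.08 = 0.7237.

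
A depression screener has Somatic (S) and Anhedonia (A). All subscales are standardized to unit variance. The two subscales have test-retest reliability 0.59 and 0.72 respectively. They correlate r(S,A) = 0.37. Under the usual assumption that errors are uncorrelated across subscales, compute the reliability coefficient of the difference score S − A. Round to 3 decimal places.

0.452

Var(S−A) = 1 + 1 − 2·0.37 = 2 − 0.74 = 1.26.
Under uncorrelated errors the observed covariances equal the true-score covariances, so only the own-variance terms attenuate.
True-score variance = [0.59 + 0.72] − 0.74 = 1.31 − 0.74 = 0.57.
Reliability = 0.57 / 1.26 = 0.452.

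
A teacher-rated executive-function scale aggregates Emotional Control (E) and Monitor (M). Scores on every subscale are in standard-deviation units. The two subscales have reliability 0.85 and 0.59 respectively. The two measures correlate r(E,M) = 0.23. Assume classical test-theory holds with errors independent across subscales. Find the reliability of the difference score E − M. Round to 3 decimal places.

Var(E−M) = 1 + 1 − 2·0.23 = 2 − 0.46 = 1.54.
With uncorrelated errors the cross-covariances are all true-score covariance, so they carry over unchanged; only the diagonal terms shrink to ρᵢσᵢ².
True-score variance = [0.85 + 0.59] − 0.46 = 1.44 − 0.46 = 0.98.
Reliability = 0.98 / 1.54 = 0.636.

0.636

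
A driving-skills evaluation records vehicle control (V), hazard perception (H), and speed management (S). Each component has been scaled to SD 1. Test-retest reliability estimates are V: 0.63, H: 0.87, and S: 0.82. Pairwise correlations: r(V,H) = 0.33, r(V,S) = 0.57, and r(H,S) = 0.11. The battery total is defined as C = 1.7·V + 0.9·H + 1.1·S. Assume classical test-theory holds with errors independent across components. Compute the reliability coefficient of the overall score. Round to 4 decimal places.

0.8316

Var(C) = 1.7² + 0.9² + 1.1² + 2·[1.53·0.33 + 1.87·0.57 + 0.99·0.11] = 4.91 + 3.3594 = 8.2694.
Under uncorrelated errors the observed covariances equal the true-score covariances, so only the own-variance terms attenuate.
True-score variance = [1.7²·0.63 + 0.9²·0.87 + 1.1²·0.82] + 3.3594 = 3.5176 + 3.3594 = 6.877.
Reliability = 6.877 / 8.2694 = 0.8316.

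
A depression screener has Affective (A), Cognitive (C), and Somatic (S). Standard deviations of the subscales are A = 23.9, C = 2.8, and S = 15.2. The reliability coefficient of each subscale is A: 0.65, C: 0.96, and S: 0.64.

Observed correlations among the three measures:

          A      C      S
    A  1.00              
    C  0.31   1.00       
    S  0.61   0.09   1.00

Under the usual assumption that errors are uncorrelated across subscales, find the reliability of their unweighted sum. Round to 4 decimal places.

Var(A+C+S) = 23.9² + 2.8² + 15.2² + 2·[23.9·2.8·0.31 + 23.9·15.2·0.61 + 2.8·15.2·0.09] = 810.09 + 492.353 = 1302.44.
Under uncorrelated errors the observed covariances equal the true-score covariances, so only the own-variance terms attenuate.
True-score variance = [23.9²·0.65 + 2.8²·0.96 + 15.2²·0.64] + 492.353 = 526.678 + 492.353 = 1019.03.
Reliability = 1019.03 / 1302.44 = 0.7824.

0.7824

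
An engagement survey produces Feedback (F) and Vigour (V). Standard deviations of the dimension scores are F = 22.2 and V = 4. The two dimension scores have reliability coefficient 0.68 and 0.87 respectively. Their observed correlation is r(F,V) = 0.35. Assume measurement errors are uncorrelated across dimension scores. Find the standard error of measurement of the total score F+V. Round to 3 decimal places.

Var(total) = 508.84 + 62.16 = 571.
True-score variance = 349.051 + 62.16 = 411.211, so reliability = 0.7202.
Error variance = 571 − 411.211 = 159.789; SEM = √159.789 = 12.641.

12.641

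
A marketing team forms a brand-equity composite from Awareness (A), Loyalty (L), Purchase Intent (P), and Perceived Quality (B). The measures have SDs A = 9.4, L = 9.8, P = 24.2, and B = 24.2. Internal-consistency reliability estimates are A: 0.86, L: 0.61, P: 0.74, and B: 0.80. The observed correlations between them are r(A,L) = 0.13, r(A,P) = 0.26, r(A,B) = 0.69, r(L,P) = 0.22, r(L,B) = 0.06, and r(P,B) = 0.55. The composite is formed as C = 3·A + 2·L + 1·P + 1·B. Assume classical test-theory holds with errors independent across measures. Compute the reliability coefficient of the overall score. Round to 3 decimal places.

0.887

Var(C) = 3²·9.4² + 2²·9.8² + 24.2² + 24.2² + 2·[6·9.4·9.8·0.13 + 3·9.4·24.2·0.26 + 3·9.4·24.2·0.69 + 2·9.8·24.2·0.22 + 2·9.8·24.2·0.06 + 24.2·24.2·0.55] = 2350.68 + 2350.17 = 4700.85.
Under uncorrelated errors the observed covariances equal the true-score covariances, so only the own-variance terms attenuate.
True-score variance = [3²·9.4²·0.86 + 2²·9.8²·0.61 + 24.2²·0.74 + 24.2²·0.80] + 2350.17 = 1820.13 + 2350.17 = 4170.3.
Reliability = 4170.3 / 4700.85 = 0.887.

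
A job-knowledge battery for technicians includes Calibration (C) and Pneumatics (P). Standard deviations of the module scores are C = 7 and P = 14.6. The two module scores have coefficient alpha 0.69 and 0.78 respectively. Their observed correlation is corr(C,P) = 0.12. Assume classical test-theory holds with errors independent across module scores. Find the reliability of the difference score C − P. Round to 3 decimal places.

Var(C−P) = 7² + 14.6² − 2·7·14.6·0.12 = 262.16 − 24.528 = 237.632.
Because errors are independent across components, Cov(Tᵢ,Tⱼ) = Cov(Xᵢ,Xⱼ); the off-diagonal part of the true-score variance is the same as above.
True-score variance = [7²·0.69 + 14.6²·0.78] − 24.528 = 200.075 − 24.528 = 175.547.
Reliability = 175.547 / 237.632 = 0.739.

0.739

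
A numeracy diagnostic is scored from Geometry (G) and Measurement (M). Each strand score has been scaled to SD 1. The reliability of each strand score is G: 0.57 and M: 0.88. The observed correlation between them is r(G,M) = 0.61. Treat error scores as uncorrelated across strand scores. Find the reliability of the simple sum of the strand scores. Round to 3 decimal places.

0.829

Var(G+M) = 2 + 2·[0.61] = 2 + 1.22 = 3.22.
With uncorrelated errors the cross-covariances are all true-score covariance, so they carry over unchanged; only the diagonal terms shrink to ρᵢσᵢ².
True-score variance = [0.57 + 0.88] + 1.22 = 1.45 + 1.22 = 2.67.
Reliability = 2.67 / 3.22 = 0.829.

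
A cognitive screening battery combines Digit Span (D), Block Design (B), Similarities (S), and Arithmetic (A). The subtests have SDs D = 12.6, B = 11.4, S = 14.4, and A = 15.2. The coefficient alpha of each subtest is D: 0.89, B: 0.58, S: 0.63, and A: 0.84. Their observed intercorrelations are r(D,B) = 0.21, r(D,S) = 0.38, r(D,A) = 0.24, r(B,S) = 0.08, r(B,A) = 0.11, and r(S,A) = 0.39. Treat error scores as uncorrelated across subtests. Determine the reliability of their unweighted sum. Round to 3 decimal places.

0.852

Var(D+B+S+A) = 12.6² + 11.4² + 14.4² + 15.2² + 2·[12.6·11.4·0.21 + 12.6·14.4·0.38 + 12.6·15.2·0.24 + 11.4·14.4·0.08 + 11.4·15.2·0.11 + 14.4·15.2·0.39] = 727.12 + 525.266 = 1252.39.
With uncorrelated errors the cross-covariances are all true-score covariance, so they carry over unchanged; only the diagonal terms shrink to ρᵢσᵢ².
True-score variance = [12.6²·0.89 + 11.4²·0.58 + 14.4²·0.63 + 15.2²·0.84] + 525.266 = 541.384 + 525.266 = 1066.65.
Reliability = 1066.65 / 1252.39 = 0.852.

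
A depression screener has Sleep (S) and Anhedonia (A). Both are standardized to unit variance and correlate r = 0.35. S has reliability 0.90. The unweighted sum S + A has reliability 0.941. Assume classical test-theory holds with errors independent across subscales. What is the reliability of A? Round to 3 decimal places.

Var(S+A) = 2 + 2·0.35 = 2.700.
True-score variance = ρ_S + ρ_A + 2·0.35, so 0.941 = (0.90 + ρ_A + 0.70) / 2.700.
ρ_A = 0.941·2.700 − 0.90 − 0.70 = 0.941.

0.941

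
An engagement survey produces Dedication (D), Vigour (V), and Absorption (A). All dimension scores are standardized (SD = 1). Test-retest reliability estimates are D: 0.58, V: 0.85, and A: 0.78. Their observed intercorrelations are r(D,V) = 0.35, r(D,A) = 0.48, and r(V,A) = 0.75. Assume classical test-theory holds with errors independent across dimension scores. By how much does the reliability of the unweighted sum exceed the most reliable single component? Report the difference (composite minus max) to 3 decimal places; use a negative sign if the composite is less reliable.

0.022

Var(sum) = 3 + 3.16 = 6.16; true-score variance = 2.21 + 3.16 = 5.37; composite reliability = 0.8718.
Max component reliability = 0.8500.
Difference = 0.8718 − 0.8500 = 0.022.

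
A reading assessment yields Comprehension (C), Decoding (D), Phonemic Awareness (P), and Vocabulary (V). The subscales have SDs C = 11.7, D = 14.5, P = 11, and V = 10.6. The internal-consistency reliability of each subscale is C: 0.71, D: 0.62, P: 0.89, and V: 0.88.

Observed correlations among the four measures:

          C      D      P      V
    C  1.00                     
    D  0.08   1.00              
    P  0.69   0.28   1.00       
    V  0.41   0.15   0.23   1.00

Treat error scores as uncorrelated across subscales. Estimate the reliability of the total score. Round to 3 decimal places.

0.864

Var(C+D+P+V) = 11.7² + 14.5² + 11² + 10.6² + 2·[11.7·14.5·0.08 + 11.7·11·0.69 + 11.7·10.6·0.41 + 14.5·11·0.28 + 14.5·10.6·0.15 + 11·10.6·0.23] = 580.5 + 495.512 = 1076.01.
Under uncorrelated errors the observed covariances equal the true-score covariances, so only the own-variance terms attenuate.
True-score variance = [11.7²·0.71 + 14.5²·0.62 + 11²·0.89 + 10.6²·0.88] + 495.512 = 434.114 + 495.512 = 929.626.
Reliability = 929.626 / 1076.01 = 0.864.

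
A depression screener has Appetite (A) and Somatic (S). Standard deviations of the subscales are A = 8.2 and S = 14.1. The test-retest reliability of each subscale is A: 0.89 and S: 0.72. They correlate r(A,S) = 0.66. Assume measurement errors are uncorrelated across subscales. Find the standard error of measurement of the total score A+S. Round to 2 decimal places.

Var(total) = 266.05 + 152.618 = 418.668.
True-score variance = 202.987 + 152.618 = 355.605, so reliability = 0.8494.
Error variance = 418.668 − 355.605 = 63.0632; SEM = √63.0632 = 7.94.

7.94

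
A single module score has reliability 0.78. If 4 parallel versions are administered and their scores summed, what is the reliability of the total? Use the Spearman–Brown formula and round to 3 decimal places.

0.934

ρ_k = kρ / (1 + (k−1)ρ) = 4·0.78 / (1 + 3·0.78) = 3.120 / 3.340 = 0.934.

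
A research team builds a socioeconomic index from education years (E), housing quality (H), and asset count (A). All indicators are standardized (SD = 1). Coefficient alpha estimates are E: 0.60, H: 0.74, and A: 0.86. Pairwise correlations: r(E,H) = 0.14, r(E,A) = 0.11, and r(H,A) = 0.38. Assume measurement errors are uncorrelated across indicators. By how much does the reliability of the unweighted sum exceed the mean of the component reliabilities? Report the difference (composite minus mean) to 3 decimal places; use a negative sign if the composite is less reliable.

Var(sum) = 3 + 1.26 = 4.26; true-score variance = 2.2 + 1.26 = 3.46; composite reliability = 0.8122.
Mean component reliability = 0.7333.
Difference = 0.8122 − 0.7333 = 0.079.

0.079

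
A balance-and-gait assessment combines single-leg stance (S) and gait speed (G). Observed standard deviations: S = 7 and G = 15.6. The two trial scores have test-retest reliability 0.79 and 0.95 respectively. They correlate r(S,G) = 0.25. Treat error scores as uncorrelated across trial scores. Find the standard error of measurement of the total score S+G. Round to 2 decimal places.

Var(total) = 292.36 + 54.6 = 346.96.
True-score variance = 269.902 + 54.6 = 324.502, so reliability = 0.9353.
Error variance = 346.96 − 324.502 = 22.458; SEM = √22.458 = 4.74.

4.74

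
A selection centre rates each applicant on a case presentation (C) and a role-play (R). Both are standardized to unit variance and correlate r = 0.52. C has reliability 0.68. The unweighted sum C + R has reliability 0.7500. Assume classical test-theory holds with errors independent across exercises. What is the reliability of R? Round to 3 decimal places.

0.560

Var(C+R) = 2 + 2·0.52 = 3.040.
True-score variance = ρ_C + ρ_R + 2·0.52, so 0.7500 = (0.68 + ρ_R + 1.04) / 3.040.
ρ_R = 0.7500·3.040 − 0.68 − 1.04 = 0.560.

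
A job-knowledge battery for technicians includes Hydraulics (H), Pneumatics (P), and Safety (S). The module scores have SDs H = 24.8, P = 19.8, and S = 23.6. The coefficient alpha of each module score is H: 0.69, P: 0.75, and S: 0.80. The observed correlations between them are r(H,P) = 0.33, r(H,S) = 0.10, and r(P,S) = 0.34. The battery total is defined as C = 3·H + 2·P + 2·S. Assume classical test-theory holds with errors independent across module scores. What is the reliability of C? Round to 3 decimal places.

0.807

Var(C) = 3²·24.8² + 2²·19.8² + 2²·23.6² + 2·[6·24.8·19.8·0.33 + 6·24.8·23.6·0.10 + 4·19.8·23.6·0.34] = 9331.36 + 3917.86 = 13249.2.
Under uncorrelated errors the observed covariances equal the true-score covariances, so only the own-variance terms attenuate.
True-score variance = [3²·24.8²·0.69 + 2²·19.8²·0.75 + 2²·23.6²·0.80] + 3917.86 = 6777.79 + 3917.86 = 10695.6.
Reliability = 10695.6 / 13249.2 = 0.807.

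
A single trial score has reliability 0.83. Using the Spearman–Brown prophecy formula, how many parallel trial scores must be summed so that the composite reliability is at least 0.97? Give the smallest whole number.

k ≥ ρ*(1−ρ₁)/(ρ₁(1−ρ*)) = 0.97·0.17 / (0.83·0.03) = 6.622.
Smallest integer k = 7.

7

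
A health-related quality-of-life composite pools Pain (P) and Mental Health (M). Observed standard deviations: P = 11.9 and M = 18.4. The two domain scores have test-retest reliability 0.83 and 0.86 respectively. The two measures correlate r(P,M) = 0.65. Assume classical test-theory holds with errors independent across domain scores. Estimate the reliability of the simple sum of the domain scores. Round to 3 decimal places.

0.907

Var(P+M) = 11.9² + 18.4² + 2·[11.9·18.4·0.65] = 480.17 + 284.648 = 764.818.
Because errors are independent across components, Cov(Tᵢ,Tⱼ) = Cov(Xᵢ,Xⱼ); the off-diagonal part of the true-score variance is the same as above.
True-score variance = [11.9²·0.83 + 18.4²·0.86] + 284.648 = 408.698 + 284.648 = 693.346.
Reliability = 693.346 / 764.818 = 0.907.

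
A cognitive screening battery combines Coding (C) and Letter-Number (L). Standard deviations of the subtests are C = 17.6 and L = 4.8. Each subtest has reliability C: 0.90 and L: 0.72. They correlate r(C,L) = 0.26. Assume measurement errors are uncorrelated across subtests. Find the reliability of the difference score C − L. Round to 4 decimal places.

0.8704

Var(C−L) = 17.6² + 4.8² − 2·17.6·4.8·0.26 = 332.8 − 43.9296 = 288.87.
Because errors are independent across components, Cov(Tᵢ,Tⱼ) = Cov(Xᵢ,Xⱼ); the off-diagonal part of the true-score variance is the same as above.
True-score variance = [17.6²·0.90 + 4.8²·0.72] − 43.9296 = 295.373 − 43.9296 = 251.443.
Reliability = 251.443 / 288.87 = 0.8704.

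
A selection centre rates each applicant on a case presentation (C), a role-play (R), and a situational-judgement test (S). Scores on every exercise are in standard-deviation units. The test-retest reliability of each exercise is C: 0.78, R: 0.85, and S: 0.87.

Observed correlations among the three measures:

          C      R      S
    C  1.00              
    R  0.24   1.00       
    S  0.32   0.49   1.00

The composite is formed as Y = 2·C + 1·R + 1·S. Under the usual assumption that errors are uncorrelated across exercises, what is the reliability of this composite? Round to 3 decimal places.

Var(Y) = 2² + 1 + 1 + 2·[2·0.24 + 2·0.32 + 0.49] = 6 + 3.22 = 9.22.
Because errors are independent across components, Cov(Tᵢ,Tⱼ) = Cov(Xᵢ,Xⱼ); the off-diagonal part of the true-score variance is the same as above.
True-score variance = [2²·0.78 + 0.85 + 0.87] + 3.22 = 4.84 + 3.22 = 8.06.
Reliability = 8.06 / 9.22 = 0.874.

0.874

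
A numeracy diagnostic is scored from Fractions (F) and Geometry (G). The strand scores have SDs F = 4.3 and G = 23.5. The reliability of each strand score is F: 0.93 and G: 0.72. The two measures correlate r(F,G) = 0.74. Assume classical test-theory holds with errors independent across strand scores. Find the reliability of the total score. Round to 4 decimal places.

Var(F+G) = 4.3² + 23.5² + 2·[4.3·23.5·0.74] = 570.74 + 149.554 = 720.294.
Under uncorrelated errors the observed covariances equal the true-score covariances, so only the own-variance terms attenuate.
True-score variance = [4.3²·0.93 + 23.5²·0.72] + 149.554 = 414.816 + 149.554 = 564.37.
Reliability = 564.37 / 720.294 = 0.7835.

0.7835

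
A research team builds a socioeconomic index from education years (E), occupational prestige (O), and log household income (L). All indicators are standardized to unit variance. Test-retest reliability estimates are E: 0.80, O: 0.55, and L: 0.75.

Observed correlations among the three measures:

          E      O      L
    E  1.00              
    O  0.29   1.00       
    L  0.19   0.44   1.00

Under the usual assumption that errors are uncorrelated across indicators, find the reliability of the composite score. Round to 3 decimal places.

Var(E+O+L) = 3 + 2·[0.29 + 0.19 + 0.44] = 3 + 1.84 = 4.84.
With uncorrelated errors the cross-covariances are all true-score covariance, so they carry over unchanged; only the diagonal terms shrink to ρᵢσᵢ².
True-score variance = [0.80 + 0.55 + 0.75] + 1.84 = 2.1 + 1.84 = 3.94.
Reliability = 3.94 / 4.84 = 0.814.

0.814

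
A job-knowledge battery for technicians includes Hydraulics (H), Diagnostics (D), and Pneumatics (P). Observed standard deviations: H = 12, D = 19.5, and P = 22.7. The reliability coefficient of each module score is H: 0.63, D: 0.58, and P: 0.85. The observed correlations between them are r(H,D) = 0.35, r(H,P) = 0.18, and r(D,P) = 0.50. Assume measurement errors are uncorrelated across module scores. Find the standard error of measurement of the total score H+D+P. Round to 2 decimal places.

Var(total) = 1039.54 + 704.514 = 1744.05.
True-score variance = 749.261 + 704.514 = 1453.78, so reliability = 0.8336.
Error variance = 1744.05 − 1453.78 = 290.279; SEM = √290.279 = 17.04.

17.04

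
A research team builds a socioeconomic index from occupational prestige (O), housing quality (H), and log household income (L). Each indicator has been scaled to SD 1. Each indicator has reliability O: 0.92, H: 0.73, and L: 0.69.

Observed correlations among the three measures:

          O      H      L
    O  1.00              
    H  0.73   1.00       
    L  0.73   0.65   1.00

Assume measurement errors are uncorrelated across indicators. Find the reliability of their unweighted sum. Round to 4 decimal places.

Var(O+H+L) = 3 + 2·[0.73 + 0.73 + 0.65] = 3 + 4.22 = 7.22.
Under uncorrelated errors the observed covariances equal the true-score covariances, so only the own-variance terms attenuate.
True-score variance = [0.92 + 0.73 + 0.69] + 4.22 = 2.34 + 4.22 = 6.56.
Reliability = 6.56 / 7.22 = 0.9086.

0.9086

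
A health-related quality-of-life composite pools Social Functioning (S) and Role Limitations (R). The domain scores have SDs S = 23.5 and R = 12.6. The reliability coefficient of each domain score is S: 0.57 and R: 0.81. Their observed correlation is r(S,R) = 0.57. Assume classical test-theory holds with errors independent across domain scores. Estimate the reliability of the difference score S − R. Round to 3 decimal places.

Var(S−R) = 23.5² + 12.6² − 2·23.5·12.6·0.57 = 711.01 − 337.554 = 373.456.
Under uncorrelated errors the observed covariances equal the true-score covariances, so only the own-variance terms attenuate.
True-score variance = [23.5²·0.57 + 12.6²·0.81] − 337.554 = 443.378 − 337.554 = 105.824.
Reliability = 105.824 / 373.456 = 0.283.

0.283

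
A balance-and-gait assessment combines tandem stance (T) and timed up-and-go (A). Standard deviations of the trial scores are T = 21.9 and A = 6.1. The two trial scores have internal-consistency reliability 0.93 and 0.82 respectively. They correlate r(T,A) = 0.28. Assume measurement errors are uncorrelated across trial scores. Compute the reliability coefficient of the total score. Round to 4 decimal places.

Var(T+A) = 21.9² + 6.1² + 2·[21.9·6.1·0.28] = 516.82 + 74.8104 = 591.63.
Under uncorrelated errors the observed covariances equal the true-score covariances, so only the own-variance terms attenuate.
True-score variance = [21.9²·0.93 + 6.1²·0.82] + 74.8104 = 476.549 + 74.8104 = 551.36.
Reliability = 551.36 / 591.63 = 0.9319.

0.9319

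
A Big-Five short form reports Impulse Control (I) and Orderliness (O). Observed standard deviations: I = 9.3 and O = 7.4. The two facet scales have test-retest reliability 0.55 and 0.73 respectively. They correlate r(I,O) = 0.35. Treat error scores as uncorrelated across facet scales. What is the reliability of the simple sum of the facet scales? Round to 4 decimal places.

0.7165

Var(I+O) = 9.3² + 7.4² + 2·[9.3·7.4·0.35] = 141.25 + 48.174 = 189.424.
Because errors are independent across components, Cov(Tᵢ,Tⱼ) = Cov(Xᵢ,Xⱼ); the off-diagonal part of the true-score variance is the same as above.
True-score variance = [9.3²·0.55 + 7.4²·0.73] + 48.174 = 87.5443 + 48.174 = 135.718.
Reliability = 135.718 / 189.424 = 0.7165.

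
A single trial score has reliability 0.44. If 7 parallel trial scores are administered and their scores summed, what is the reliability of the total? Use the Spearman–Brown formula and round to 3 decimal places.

ρ_k = kρ / (1 + (k−1)ρ) = 7·0.44 / (1 + 6·0.44) = 3.080 / 3.640 = 0.846.

0.846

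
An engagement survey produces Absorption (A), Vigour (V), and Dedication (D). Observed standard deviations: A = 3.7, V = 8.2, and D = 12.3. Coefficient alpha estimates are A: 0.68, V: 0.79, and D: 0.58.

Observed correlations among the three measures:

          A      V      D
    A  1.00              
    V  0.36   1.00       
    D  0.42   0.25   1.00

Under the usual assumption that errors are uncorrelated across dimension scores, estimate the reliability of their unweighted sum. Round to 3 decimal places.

0.761

Var(A+V+D) = 3.7² + 8.2² + 12.3² + 2·[3.7·8.2·0.36 + 3.7·12.3·0.42 + 8.2·12.3·0.25] = 232.22 + 110.503 = 342.723.
Because errors are independent across components, Cov(Tᵢ,Tⱼ) = Cov(Xᵢ,Xⱼ); the off-diagonal part of the true-score variance is the same as above.
True-score variance = [3.7²·0.68 + 8.2²·0.79 + 12.3²·0.58] + 110.503 = 150.177 + 110.503 = 260.68.
Reliability = 260.68 / 342.723 = 0.761.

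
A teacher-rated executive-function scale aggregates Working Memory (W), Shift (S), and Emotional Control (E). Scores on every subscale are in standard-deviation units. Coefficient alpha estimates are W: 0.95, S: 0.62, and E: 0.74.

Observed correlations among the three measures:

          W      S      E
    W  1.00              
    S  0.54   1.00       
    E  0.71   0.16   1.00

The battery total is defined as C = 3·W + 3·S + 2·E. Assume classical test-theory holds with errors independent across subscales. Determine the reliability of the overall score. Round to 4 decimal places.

0.8835

Var(C) = 3² + 3² + 2² + 2·[9·0.54 + 6·0.71 + 6·0.16] = 22 + 20.16 = 42.16.
Because errors are independent across components, Cov(Tᵢ,Tⱼ) = Cov(Xᵢ,Xⱼ); the off-diagonal part of the true-score variance is the same as above.
True-score variance = [3²·0.95 + 3²·0.62 + 2²·0.74] + 20.16 = 17.09 + 20.16 = 37.25.
Reliability = 37.25 / 42.16 = 0.8835.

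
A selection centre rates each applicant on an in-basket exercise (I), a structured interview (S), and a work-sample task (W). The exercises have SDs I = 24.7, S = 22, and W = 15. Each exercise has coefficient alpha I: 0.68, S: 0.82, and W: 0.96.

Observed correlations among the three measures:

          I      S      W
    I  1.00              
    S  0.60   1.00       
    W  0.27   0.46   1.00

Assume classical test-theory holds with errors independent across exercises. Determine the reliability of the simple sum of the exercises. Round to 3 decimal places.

Var(I+S+W) = 24.7² + 22² + 15² + 2·[24.7·22·0.60 + 24.7·15·0.27 + 22·15·0.46] = 1319.09 + 1155.75 = 2474.84.
Under uncorrelated errors the observed covariances equal the true-score covariances, so only the own-variance terms attenuate.
True-score variance = [24.7²·0.68 + 22²·0.82 + 15²·0.96] + 1155.75 = 1027.74 + 1155.75 = 2183.49.
Reliability = 2183.49 / 2474.84 = 0.882.

0.882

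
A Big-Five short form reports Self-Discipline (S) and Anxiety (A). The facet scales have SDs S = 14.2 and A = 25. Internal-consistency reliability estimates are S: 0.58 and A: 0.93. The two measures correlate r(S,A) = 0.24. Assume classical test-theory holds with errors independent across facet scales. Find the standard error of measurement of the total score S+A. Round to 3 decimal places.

Var(total) = 826.64 + 170.4 = 997.04.
True-score variance = 698.201 + 170.4 = 868.601, so reliability = 0.8712.
Error variance = 997.04 − 868.601 = 128.439; SEM = √128.439 = 11.333.

11.333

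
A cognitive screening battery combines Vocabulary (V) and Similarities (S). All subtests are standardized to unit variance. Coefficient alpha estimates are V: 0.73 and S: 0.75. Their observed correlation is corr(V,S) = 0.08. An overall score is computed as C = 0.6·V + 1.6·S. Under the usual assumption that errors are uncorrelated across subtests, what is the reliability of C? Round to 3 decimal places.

0.760

Var(C) = 0.6² + 1.6² + 2·[0.96·0.08] = 2.92 + 0.1536 = 3.0736.
With uncorrelated errors the cross-covariances are all true-score covariance, so they carry over unchanged; only the diagonal terms shrink to ρᵢσᵢ².
True-score variance = [0.6²·0.73 + 1.6²·0.75] + 0.1536 = 2.1828 + 0.1536 = 2.3364.
Reliability = 2.3364 / 3.0736 = 0.760.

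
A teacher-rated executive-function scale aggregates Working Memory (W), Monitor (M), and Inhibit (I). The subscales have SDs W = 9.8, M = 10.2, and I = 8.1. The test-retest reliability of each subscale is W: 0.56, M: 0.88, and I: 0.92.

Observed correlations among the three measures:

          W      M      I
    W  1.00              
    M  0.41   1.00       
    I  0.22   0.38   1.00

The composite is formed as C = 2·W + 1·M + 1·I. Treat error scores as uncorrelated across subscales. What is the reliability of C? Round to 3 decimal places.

Var(C) = 2²·9.8² + 10.2² + 8.1² + 2·[2·9.8·10.2·0.41 + 2·9.8·8.1·0.22 + 10.2·8.1·0.38] = 553.81 + 296.58 = 850.39.
Because errors are independent across components, Cov(Tᵢ,Tⱼ) = Cov(Xᵢ,Xⱼ); the off-diagonal part of the true-score variance is the same as above.
True-score variance = [2²·9.8²·0.56 + 10.2²·0.88 + 8.1²·0.92] + 296.58 = 367.046 + 296.58 = 663.626.
Reliability = 663.626 / 850.39 = 0.780.

0.780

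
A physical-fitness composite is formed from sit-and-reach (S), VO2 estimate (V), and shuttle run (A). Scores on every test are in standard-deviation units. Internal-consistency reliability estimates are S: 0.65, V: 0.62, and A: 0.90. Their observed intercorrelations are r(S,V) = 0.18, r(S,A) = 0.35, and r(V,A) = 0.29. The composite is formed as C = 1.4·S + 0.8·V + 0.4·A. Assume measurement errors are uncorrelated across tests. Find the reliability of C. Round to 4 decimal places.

0.7473

Var(C) = 1.4² + 0.8² + 0.4² + 2·[1.12·0.18 + 0.56·0.35 + 0.32·0.29] = 2.76 + 0.9808 = 3.7408.
Under uncorrelated errors the observed covariances equal the true-score covariances, so only the own-variance terms attenuate.
True-score variance = [1.4²·0.65 + 0.8²·0.62 + 0.4²·0.90] + 0.9808 = 1.8148 + 0.9808 = 2.7956.
Reliability = 2.7956 / 3.7408 = 0.7473.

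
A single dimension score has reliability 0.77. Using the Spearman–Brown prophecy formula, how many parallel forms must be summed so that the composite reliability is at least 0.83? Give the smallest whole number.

2

k ≥ ρ*(1−ρ₁)/(ρ₁(1−ρ*)) = 0.83·0.23 / (0.77·0.17) = 1.458.
Smallest integer k = 2.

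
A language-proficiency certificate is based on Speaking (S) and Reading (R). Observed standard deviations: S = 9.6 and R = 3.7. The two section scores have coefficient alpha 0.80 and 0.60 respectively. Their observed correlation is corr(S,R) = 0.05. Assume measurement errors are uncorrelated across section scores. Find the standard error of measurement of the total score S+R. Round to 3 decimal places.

4.890

Var(total) = 105.85 + 3.552 = 109.402.
True-score variance = 81.942 + 3.552 = 85.494, so reliability = 0.7815.
Error variance = 109.402 − 85.494 = 23.908; SEM = √23.908 = 4.890.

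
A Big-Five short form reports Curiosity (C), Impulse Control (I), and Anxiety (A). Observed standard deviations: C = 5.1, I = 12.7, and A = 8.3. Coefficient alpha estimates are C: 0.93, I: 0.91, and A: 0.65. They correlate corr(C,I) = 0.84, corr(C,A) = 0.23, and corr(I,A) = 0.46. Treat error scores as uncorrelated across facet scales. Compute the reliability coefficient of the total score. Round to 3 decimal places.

Var(C+I+A) = 5.1² + 12.7² + 8.3² + 2·[5.1·12.7·0.84 + 5.1·8.3·0.23 + 12.7·8.3·0.46] = 256.19 + 225.263 = 481.453.
With uncorrelated errors the cross-covariances are all true-score covariance, so they carry over unchanged; only the diagonal terms shrink to ρᵢσᵢ².
True-score variance = [5.1²·0.93 + 12.7²·0.91 + 8.3²·0.65] + 225.263 = 215.742 + 225.263 = 441.004.
Reliability = 441.004 / 481.453 = 0.916.

0.916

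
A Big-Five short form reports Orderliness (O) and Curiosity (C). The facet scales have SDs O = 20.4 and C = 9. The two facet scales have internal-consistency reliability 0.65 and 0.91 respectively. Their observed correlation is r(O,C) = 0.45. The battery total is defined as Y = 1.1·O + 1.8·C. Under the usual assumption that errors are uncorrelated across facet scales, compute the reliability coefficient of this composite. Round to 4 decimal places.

Var(Y) = 1.1²·20.4² + 1.8²·9² + 2·[1.98·20.4·9·0.45] = 765.994 + 327.175 = 1093.17.
Because errors are independent across components, Cov(Tᵢ,Tⱼ) = Cov(Xᵢ,Xⱼ); the off-diagonal part of the true-score variance is the same as above.
True-score variance = [1.1²·20.4²·0.65 + 1.8²·9²·0.91] + 327.175 = 566.13 + 327.175 = 893.305.
Reliability = 893.305 / 1093.17 = 0.8172.

0.8172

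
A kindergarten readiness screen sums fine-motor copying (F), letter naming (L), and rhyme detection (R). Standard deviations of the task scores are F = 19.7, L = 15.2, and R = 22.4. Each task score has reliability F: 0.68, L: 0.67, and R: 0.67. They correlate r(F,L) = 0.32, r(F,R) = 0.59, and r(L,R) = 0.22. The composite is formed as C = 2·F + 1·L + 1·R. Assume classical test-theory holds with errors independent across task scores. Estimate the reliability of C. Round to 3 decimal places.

0.809

Var(C) = 2²·19.7² + 15.2² + 22.4² + 2·[2·19.7·15.2·0.32 + 2·19.7·22.4·0.59 + 15.2·22.4·0.22] = 2285.16 + 1574.52 = 3859.68.
Because errors are independent across components, Cov(Tᵢ,Tⱼ) = Cov(Xᵢ,Xⱼ); the off-diagonal part of the true-score variance is the same as above.
True-score variance = [2²·19.7²·0.68 + 15.2²·0.67 + 22.4²·0.67] + 1574.52 = 1546.58 + 1574.52 = 3121.1.
Reliability = 3121.1 / 3859.68 = 0.809.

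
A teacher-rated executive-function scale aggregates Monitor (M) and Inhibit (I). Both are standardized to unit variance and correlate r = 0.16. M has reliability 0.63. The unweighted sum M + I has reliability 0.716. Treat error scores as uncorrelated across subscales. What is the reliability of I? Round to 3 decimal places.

Var(M+I) = 2 + 2·0.16 = 2.320.
True-score variance = ρ_M + ρ_I + 2·0.16, so 0.716 = (0.63 + ρ_I + 0.32) / 2.320.
ρ_I = 0.716·2.320 − 0.63 − 0.32 = 0.711.

0.711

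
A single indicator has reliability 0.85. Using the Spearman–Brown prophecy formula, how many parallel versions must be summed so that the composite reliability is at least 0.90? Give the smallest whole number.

k ≥ ρ*(1−ρ₁)/(ρ₁(1−ρ*)) = 0.90·0.15 / (0.85·0.10) = 1.588.
Smallest integer k = 2.

2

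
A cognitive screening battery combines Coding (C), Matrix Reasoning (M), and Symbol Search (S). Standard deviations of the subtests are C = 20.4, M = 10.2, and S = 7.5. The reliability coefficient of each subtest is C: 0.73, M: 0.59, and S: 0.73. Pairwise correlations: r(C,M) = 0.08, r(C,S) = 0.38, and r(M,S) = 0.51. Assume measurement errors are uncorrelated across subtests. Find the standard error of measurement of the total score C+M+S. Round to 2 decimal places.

Var(total) = 576.45 + 227.603 = 804.053.
True-score variance = 406.243 + 227.603 = 633.846, so reliability = 0.7883.
Error variance = 804.053 − 633.846 = 170.207; SEM = √170.207 = 13.05.

13.05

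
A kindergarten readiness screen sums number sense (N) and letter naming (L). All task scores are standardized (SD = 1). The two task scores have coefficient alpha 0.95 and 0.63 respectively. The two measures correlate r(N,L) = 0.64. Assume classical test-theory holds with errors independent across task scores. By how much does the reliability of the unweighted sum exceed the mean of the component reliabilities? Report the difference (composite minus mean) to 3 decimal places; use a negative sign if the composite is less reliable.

0.082

Var(sum) = 2 + 1.28 = 3.28; true-score variance = 1.58 + 1.28 = 2.86; composite reliability = 0.8720.
Mean component reliability = 0.7900.
Difference = 0.8720 − 0.7900 = 0.082.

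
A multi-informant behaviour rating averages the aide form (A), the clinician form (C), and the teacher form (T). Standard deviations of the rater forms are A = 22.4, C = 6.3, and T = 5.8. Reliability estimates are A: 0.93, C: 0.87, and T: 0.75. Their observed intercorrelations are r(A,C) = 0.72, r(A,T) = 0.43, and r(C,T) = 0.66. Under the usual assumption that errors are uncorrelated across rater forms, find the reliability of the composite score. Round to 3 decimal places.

Var(A+C+T) = 22.4² + 6.3² + 5.8² + 2·[22.4·6.3·0.72 + 22.4·5.8·0.43 + 6.3·5.8·0.66] = 575.09 + 363.177 = 938.267.
Under uncorrelated errors the observed covariances equal the true-score covariances, so only the own-variance terms attenuate.
True-score variance = [22.4²·0.93 + 6.3²·0.87 + 5.8²·0.75] + 363.177 = 526.397 + 363.177 = 889.574.
Reliability = 889.574 / 938.267 = 0.948.

0.948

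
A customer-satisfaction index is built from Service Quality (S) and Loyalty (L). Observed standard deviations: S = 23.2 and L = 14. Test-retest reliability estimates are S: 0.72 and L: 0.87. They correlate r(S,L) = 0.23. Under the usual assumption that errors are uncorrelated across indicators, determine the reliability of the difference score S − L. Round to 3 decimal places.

0.699

Var(S−L) = 23.2² + 14² − 2·23.2·14·0.23 = 734.24 − 149.408 = 584.832.
With uncorrelated errors the cross-covariances are all true-score covariance, so they carry over unchanged; only the diagonal terms shrink to ρᵢσᵢ².
True-score variance = [23.2²·0.72 + 14²·0.87] − 149.408 = 558.053 − 149.408 = 408.645.
Reliability = 408.645 / 584.832 = 0.699.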